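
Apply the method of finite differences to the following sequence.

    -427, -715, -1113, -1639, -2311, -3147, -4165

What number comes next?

-5383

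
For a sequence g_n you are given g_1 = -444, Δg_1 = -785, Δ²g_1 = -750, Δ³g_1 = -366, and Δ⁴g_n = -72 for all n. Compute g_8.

Build the table forward from the leading diagonal:
Fourth differences: -72  -72  -72  -72  -72  -72  -72  -72
Third differences: -366  -438  -510  -582  -654  -726  -798  -870
Second differences: -750  -1116  -1554  -2064  -2646  -3300  -4026  -4824
First differences: -785  -1535  -2651  -4205  -6269  -8915  -12215  -16241
g: -444  -1229  -2764  -5415  -9620  -15889  -24804  -37019

-37019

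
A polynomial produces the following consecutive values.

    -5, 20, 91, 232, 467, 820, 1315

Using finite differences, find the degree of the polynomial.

3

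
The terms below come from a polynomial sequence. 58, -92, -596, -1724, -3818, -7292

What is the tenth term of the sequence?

-45788

-150, -504, -1128, -2094, -3474
-354, -624, -966, -1380
-270, -342, -414
-72, -72
Fourth differences constant at -72.
-414 − 72 = -486;  -1380 − 486 = -1866;  -3474 − 1866 = -5340;  -7292 − 5340 = -12632
-486 − 72 = -558;  -1866 − 558 = -2424;  -5340 − 2424 = -7764;  -12632 − 7764 = -20396
-558 − 72 = -630;  -2424 − 630 = -3054;  -7764 − 3054 = -10818;  -20396 − 10818 = -31214
-630 − 72 = -702;  -3054 − 702 = -3756;  -10818 − 3756 = -14574;  -31214 − 14574 = -45788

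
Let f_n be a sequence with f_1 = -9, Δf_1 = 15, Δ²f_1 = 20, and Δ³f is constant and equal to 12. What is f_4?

Build the table forward from the leading diagonal:
Third differences: 12  12  12  12
Second differences: 20  32  44  56
First differences: 15  35  67  111
f: -9  6  41  108

108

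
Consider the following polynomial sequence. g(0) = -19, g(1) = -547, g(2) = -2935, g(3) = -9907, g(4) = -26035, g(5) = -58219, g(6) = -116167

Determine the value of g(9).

First differences: -528 , -2388 , -6972 , -16128 , -32184 , -57948
Second differences: -1860 , -4584 , -9156 , -16056 , -25764
Third differences: -2724 , -4572 , -6900 , -9708
Fourth differences: -1848 , -2328 , -2808
Fifth differences: -480 , -480
The fifth differences are constant (-480).
-2808 − 480 = -3288;  -9708 − 3288 = -12996;  -25764 − 12996 = -38760;  -57948 − 38760 = -96708;  -116167 − 96708 = -212875
-3288 − 480 = -3768;  -12996 − 3768 = -16764;  -38760 − 16764 = -55524;  -96708 − 55524 = -152232;  -212875 − 152232 = -365107
-3768 − 480 = -4248;  -16764 − 4248 = -21012;  -55524 − 21012 = -76536;  -152232 − 76536 = -228768;  -365107 − 228768 = -593875

-593875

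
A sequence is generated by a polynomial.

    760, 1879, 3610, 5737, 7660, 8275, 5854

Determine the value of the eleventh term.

First differences: 1119, 1731, 2127, 1923, 615, -2421
Second differences: 612, 396, -204, -1308, -3036
Third differences: -216, -600, -1104, -1728
Fourth differences: -384, -504, -624
Fifth differences: -120, -120
Fifth differences constant at -120.
-624 − 120 = -744;  -1728 − 744 = -2472;  -3036 − 2472 = -5508;  -2421 − 5508 = -7929;  5854 − 7929 = -2075
-744 − 120 = -864;  -2472 − 864 = -3336;  -5508 − 3336 = -8844;  -7929 − 8844 = -16773;  -2075 − 16773 = -18848
-864 − 120 = -984;  -3336 − 984 = -4320;  -8844 − 4320 = -13164;  -16773 − 13164 = -29937;  -18848 − 29937 = -48785
-984 − 120 = -1104;  -4320 − 1104 = -5424;  -13164 − 5424 = -18588;  -29937 − 18588 = -48525;  -48785 − 48525 = -97310

-97310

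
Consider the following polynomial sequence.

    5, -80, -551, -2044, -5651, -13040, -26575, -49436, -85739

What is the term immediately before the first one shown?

First differences: -85, -471, -1493, -3607, -7389, -13535, -22861, -36303
Second differences: -386, -1022, -2114, -3782, -6146, -9326, -13442
Third differences: -636, -1092, -1668, -2364, -3180, -4116
Fourth differences: -456, -576, -696, -816, -936
Fifth differences: -120, -120, -120, -120
The fifth differences are constant at -120.
Work back: -456 + 120 = -336;  -636 + 336 = -300;  -386 + 300 = -86;  -85 + 86 = 1;  5 − 1 = 4

4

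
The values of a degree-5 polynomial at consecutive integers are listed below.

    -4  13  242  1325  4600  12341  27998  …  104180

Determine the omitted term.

Using the first 7 terms:
First differences: 17  229  1083  3275  7741  15657
Second differences: 212  854  2192  4466  7916
Third differences: 642  1338  2274  3450
Fourth differences: 696  936  1176
Fifth differences: 240  240
Constant fifth difference = 240.
Extend forward: 1176 + 240 = 1416;  3450 + 1416 = 4866;  7916 + 4866 = 12782;  15657 + 12782 = 28439;  27998 + 28439 = 56437

56437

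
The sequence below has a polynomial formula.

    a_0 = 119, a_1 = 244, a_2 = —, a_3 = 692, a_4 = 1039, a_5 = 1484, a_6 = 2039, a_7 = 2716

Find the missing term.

Using the last 5 terms:
Δ: 347, 445, 555, 677
Δ²: 98, 110, 122
Δ³: 12, 12
Constant third difference = 12.
Extend backward: 98 − 12 = 86;  347 − 86 = 261;  692 − 261 = 431

431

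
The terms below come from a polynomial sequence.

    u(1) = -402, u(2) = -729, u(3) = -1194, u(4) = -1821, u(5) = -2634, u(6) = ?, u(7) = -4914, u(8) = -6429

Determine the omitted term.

Using the first 5 terms:
-327  -465  -627  -813
-138  -162  -186
-24  -24
Constant third difference = -24.
Extend forward: -186 − 24 = -210;  -813 − 210 = -1023;  -2634 − 1023 = -3657

-3657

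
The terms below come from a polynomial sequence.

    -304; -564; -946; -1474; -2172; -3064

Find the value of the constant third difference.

Δ: -260, -382, -528, -698, -892
Δ²: -122, -146, -170, -194
Δ³: -24, -24, -24

-24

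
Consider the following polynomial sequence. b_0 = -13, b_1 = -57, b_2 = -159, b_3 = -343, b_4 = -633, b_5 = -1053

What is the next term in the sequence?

-1627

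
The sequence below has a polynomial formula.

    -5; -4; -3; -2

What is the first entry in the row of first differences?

1

D1: 1, 1, 1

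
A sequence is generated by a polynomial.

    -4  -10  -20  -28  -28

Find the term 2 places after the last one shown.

-6, -10, -8, 0
-4, 2, 8
6, 6
Third differences constant at 6.
8 + 6 = 14;  0 + 14 = 14;  -28 + 14 = -14
14 + 6 = 20;  14 + 20 = 34;  -14 + 34 = 20

20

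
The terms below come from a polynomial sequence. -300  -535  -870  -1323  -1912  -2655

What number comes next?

-3570

-235 , -335 , -453 , -589 , -743
-100 , -118 , -136 , -154
-18 , -18 , -18
Third differences constant at -18.
-154 − 18 = -172;  -743 − 172 = -915;  -2655 − 915 = -3570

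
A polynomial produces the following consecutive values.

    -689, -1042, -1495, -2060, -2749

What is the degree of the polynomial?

3

D1: -353, -453, -565, -689
D2: -100, -112, -124
D3: -12, -12
The third differences are constant, so the polynomial has degree 3.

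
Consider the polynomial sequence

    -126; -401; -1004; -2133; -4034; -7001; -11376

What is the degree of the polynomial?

4

D1: -275, -603, -1129, -1901, -2967, -4375
D2: -328, -526, -772, -1066, -1408
D3: -198, -246, -294, -342
D4: -48, -48, -48
The fourth differences are constant, so the polynomial has degree 4.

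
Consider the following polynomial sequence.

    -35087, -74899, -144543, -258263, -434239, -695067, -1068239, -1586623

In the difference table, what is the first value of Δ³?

-14244

First differences: -39812, -69644, -113720, -175976, -260828, -373172, -518384
Second differences: -29832, -44076, -62256, -84852, -112344, -145212
Third differences: -14244, -18180, -22596, -27492, -32868
Fourth differences: -3936, -4416, -4896, -5376
Fifth differences: -480, -480, -480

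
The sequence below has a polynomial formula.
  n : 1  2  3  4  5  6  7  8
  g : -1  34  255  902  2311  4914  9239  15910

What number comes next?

First differences: 35, 221, 647, 1409, 2603, 4325, 6671
Second differences: 186, 426, 762, 1194, 1722, 2346
Third differences: 240, 336, 432, 528, 624
Fourth differences: 96, 96, 96, 96
The fourth differences are constant (96).
624 + 96 = 720;  2346 + 720 = 3066;  6671 + 3066 = 9737;  15910 + 9737 = 25647

25647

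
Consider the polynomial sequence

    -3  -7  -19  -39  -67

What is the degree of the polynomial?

2

Δ: -4, -12, -20, -28
Δ²: -8, -8, -8
The second differences are constant, so the polynomial has degree 2.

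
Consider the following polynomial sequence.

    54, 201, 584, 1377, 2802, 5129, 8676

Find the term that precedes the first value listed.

17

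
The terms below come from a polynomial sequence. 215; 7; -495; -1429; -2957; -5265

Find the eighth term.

First differences: -208  -502  -934  -1528  -2308
Second differences: -294  -432  -594  -780
Third differences: -138  -162  -186
Fourth differences: -24  -24
Fourth differences constant at -24.
-186 − 24 = -210;  -780 − 210 = -990;  -2308 − 990 = -3298;  -5265 − 3298 = -8563
-210 − 24 = -234;  -990 − 234 = -1224;  -3298 − 1224 = -4522;  -8563 − 4522 = -13085

-13085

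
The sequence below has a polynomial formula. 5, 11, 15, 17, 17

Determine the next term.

D1: 6 , 4 , 2 , 0
D2: -2 , -2 , -2
The second differences are constant (-2).
0 − 2 = -2;  17 − 2 = 15

15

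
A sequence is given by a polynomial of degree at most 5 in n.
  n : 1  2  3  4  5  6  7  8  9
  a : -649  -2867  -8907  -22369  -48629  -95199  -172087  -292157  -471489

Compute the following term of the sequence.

First differences: -2218, -6040, -13462, -26260, -46570, -76888, -120070, -179332
Second differences: -3822, -7422, -12798, -20310, -30318, -43182, -59262
Third differences: -3600, -5376, -7512, -10008, -12864, -16080
Fourth differences: -1776, -2136, -2496, -2856, -3216
Fifth differences: -360, -360, -360, -360
Constant fifth difference = -360, so extend:
-3216 − 360 = -3576;  -16080 − 3576 = -19656;  -59262 − 19656 = -78918;  -179332 − 78918 = -258250;  -471489 − 258250 = -729739

-729739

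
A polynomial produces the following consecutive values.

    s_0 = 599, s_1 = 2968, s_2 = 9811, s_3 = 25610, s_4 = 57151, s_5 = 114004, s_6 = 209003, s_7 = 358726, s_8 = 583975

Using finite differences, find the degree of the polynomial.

5

Δ: 2369, 6843, 15799, 31541, 56853, 94999, 149723, 225249
Δ²: 4474, 8956, 15742, 25312, 38146, 54724, 75526
Δ³: 4482, 6786, 9570, 12834, 16578, 20802
Δ⁴: 2304, 2784, 3264, 3744, 4224
Δ⁵: 480, 480, 480, 480
The fifth differences are constant, so the polynomial has degree 5.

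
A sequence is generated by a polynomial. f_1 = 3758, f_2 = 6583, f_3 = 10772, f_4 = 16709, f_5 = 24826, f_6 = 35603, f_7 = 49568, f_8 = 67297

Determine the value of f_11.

D1: 2825, 4189, 5937, 8117, 10777, 13965, 17729
D2: 1364, 1748, 2180, 2660, 3188, 3764
D3: 384, 432, 480, 528, 576
D4: 48, 48, 48, 48
Constant fourth difference = 48, so extend:
576 + 48 = 624;  3764 + 624 = 4388;  17729 + 4388 = 22117;  67297 + 22117 = 89414
624 + 48 = 672;  4388 + 672 = 5060;  22117 + 5060 = 27177;  89414 + 27177 = 116591
672 + 48 = 720;  5060 + 720 = 5780;  27177 + 5780 = 32957;  116591 + 32957 = 149548

149548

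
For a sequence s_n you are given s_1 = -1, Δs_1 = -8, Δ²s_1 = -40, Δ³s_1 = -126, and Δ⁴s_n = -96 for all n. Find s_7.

-4609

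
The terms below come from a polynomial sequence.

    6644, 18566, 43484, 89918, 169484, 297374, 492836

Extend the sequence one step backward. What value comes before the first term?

1814

Δ: 11922, 24918, 46434, 79566, 127890, 195462
Δ²: 12996, 21516, 33132, 48324, 67572
Δ³: 8520, 11616, 15192, 19248
Δ⁴: 3096, 3576, 4056
Δ⁵: 480, 480
The fifth differences are constant at 480.
Work back: 3096 − 480 = 2616;  8520 − 2616 = 5904;  12996 − 5904 = 7092;  11922 − 7092 = 4830;  6644 − 4830 = 1814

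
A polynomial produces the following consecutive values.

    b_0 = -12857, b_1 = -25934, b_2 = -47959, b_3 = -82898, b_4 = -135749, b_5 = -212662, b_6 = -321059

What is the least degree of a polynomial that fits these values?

5

D1: -13077, -22025, -34939, -52851, -76913, -108397
D2: -8948, -12914, -17912, -24062, -31484
D3: -3966, -4998, -6150, -7422
D4: -1032, -1152, -1272
D5: -120, -120
The fifth differences are constant, so the polynomial has degree 5.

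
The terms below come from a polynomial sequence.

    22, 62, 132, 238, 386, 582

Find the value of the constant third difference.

6

Δ: 40, 70, 106, 148, 196
Δ²: 30, 36, 42, 48
Δ³: 6, 6, 6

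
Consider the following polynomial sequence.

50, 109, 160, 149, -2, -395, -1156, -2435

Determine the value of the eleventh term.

-11240

First differences: 59  51  -11  -151  -393  -761  -1279
Second differences: -8  -62  -140  -242  -368  -518
Third differences: -54  -78  -102  -126  -150
Fourth differences: -24  -24  -24  -24
The fourth differences are constant (-24).
-150 − 24 = -174;  -518 − 174 = -692;  -1279 − 692 = -1971;  -2435 − 1971 = -4406
-174 − 24 = -198;  -692 − 198 = -890;  -1971 − 890 = -2861;  -4406 − 2861 = -7267
-198 − 24 = -222;  -890 − 222 = -1112;  -2861 − 1112 = -3973;  -7267 − 3973 = -11240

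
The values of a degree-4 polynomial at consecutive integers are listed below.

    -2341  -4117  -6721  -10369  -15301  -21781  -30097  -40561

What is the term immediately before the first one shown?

-1201

First differences: -1776, -2604, -3648, -4932, -6480, -8316, -10464
Second differences: -828, -1044, -1284, -1548, -1836, -2148
Third differences: -216, -240, -264, -288, -312
Fourth differences: -24, -24, -24, -24
The fourth differences are constant at -24.
Work back: -216 + 24 = -192;  -828 + 192 = -636;  -1776 + 636 = -1140;  -2341 + 1140 = -1201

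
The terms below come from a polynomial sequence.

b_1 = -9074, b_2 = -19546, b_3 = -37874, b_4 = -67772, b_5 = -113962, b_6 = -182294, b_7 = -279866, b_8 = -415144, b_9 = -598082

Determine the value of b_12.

-1557236

First differences: -10472, -18328, -29898, -46190, -68332, -97572, -135278, -182938
Second differences: -7856, -11570, -16292, -22142, -29240, -37706, -47660
Third differences: -3714, -4722, -5850, -7098, -8466, -9954
Fourth differences: -1008, -1128, -1248, -1368, -1488
Fifth differences: -120, -120, -120, -120
The fifth differences are constant (-120).
-1488 − 120 = -1608;  -9954 − 1608 = -11562;  -47660 − 11562 = -59222;  -182938 − 59222 = -242160;  -598082 − 242160 = -840242
-1608 − 120 = -1728;  -11562 − 1728 = -13290;  -59222 − 13290 = -72512;  -242160 − 72512 = -314672;  -840242 − 314672 = -1154914
-1728 − 120 = -1848;  -13290 − 1848 = -15138;  -72512 − 15138 = -87650;  -314672 − 87650 = -402322;  -1154914 − 402322 = -1557236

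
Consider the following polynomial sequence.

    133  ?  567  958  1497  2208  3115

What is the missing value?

Using the last 5 terms:
Δ: 391, 539, 711, 907
Δ²: 148, 172, 196
Δ³: 24, 24
Constant third difference = 24.
Extend backward: 148 − 24 = 124;  391 − 124 = 267;  567 − 267 = 300

300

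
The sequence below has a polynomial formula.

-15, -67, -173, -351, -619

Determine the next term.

-995

Δ: -52 , -106 , -178 , -268
Δ²: -54 , -72 , -90
Δ³: -18 , -18
The third differences are constant (-18).
-90 − 18 = -108;  -268 − 108 = -376;  -619 − 376 = -995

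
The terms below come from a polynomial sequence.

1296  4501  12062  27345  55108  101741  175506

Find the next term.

286777

3205, 7561, 15283, 27763, 46633, 73765
4356, 7722, 12480, 18870, 27132
3366, 4758, 6390, 8262
1392, 1632, 1872
240, 240
Constant fifth difference = 240, so extend:
1872 + 240 = 2112;  8262 + 2112 = 10374;  27132 + 10374 = 37506;  73765 + 37506 = 111271;  175506 + 111271 = 286777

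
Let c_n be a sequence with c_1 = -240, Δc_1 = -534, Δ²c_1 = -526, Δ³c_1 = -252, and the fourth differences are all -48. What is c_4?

Build the table forward from the leading diagonal:
D4: -48, -48, -48, -48
D3: -252, -300, -348, -396
D2: -526, -778, -1078, -1426
D1: -534, -1060, -1838, -2916
c: -240, -774, -1834, -3672

-3672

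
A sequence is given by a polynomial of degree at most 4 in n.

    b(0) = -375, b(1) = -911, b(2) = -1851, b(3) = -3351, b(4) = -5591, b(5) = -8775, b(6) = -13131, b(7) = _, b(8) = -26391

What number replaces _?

-18911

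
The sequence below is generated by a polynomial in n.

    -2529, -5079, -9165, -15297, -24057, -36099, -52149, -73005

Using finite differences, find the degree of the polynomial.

First differences: -2550, -4086, -6132, -8760, -12042, -16050, -20856
Second differences: -1536, -2046, -2628, -3282, -4008, -4806
Third differences: -510, -582, -654, -726, -798
Fourth differences: -72, -72, -72, -72
The fourth differences are constant, so the polynomial has degree 4.

4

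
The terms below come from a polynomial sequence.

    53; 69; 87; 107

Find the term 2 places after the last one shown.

16, 18, 20
2, 2
Second differences constant at 2.
20 + 2 = 22;  107 + 22 = 129
22 + 2 = 24;  129 + 24 = 153

153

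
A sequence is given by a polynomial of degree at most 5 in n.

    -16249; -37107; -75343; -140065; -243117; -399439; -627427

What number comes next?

-949293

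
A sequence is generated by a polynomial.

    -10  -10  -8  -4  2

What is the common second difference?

2

Δ: 0, 2, 4, 6
Δ²: 2, 2, 2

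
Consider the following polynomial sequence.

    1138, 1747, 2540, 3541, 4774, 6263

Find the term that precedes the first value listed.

D1: 609  793  1001  1233  1489
D2: 184  208  232  256
D3: 24  24  24
The third differences are constant at 24.
Work back: 184 − 24 = 160;  609 − 160 = 449;  1138 − 449 = 689

689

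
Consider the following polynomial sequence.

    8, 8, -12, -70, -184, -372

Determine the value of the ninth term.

-1560

First differences: 0  -20  -58  -114  -188
Second differences: -20  -38  -56  -74
Third differences: -18  -18  -18
The third differences are constant (-18).
-74 − 18 = -92;  -188 − 92 = -280;  -372 − 280 = -652
-92 − 18 = -110;  -280 − 110 = -390;  -652 − 390 = -1042
-110 − 18 = -128;  -390 − 128 = -518;  -1042 − 518 = -1560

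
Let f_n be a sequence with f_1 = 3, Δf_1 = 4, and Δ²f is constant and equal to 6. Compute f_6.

83

Build the table forward from the leading diagonal:
D2: 6  6  6  6  6  6
D1: 4  10  16  22  28  34
f: 3  7  17  33  55  83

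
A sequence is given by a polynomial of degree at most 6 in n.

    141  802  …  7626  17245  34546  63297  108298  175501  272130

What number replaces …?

2833

Using the last 7 terms:
9619, 17301, 28751, 45001, 67203, 96629
7682, 11450, 16250, 22202, 29426
3768, 4800, 5952, 7224
1032, 1152, 1272
120, 120
Constant fifth difference = 120.
Extend backward: 1032 − 120 = 912;  3768 − 912 = 2856;  7682 − 2856 = 4826;  9619 − 4826 = 4793;  7626 − 4793 = 2833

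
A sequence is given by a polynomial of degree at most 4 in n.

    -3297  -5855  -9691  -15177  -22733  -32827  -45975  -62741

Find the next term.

-2558  -3836  -5486  -7556  -10094  -13148  -16766
-1278  -1650  -2070  -2538  -3054  -3618
-372  -420  -468  -516  -564
-48  -48  -48  -48
Fourth differences constant at -48.
-564 − 48 = -612;  -3618 − 612 = -4230;  -16766 − 4230 = -20996;  -62741 − 20996 = -83737

-83737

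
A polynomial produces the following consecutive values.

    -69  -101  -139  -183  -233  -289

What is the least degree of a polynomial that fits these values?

Δ: -32, -38, -44, -50, -56
Δ²: -6, -6, -6, -6
The second differences are constant, so the polynomial has degree 2.

2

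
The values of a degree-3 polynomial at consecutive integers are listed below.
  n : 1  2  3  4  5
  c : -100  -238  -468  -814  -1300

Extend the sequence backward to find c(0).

First differences: -138  -230  -346  -486
Second differences: -92  -116  -140
Third differences: -24  -24
The third differences are constant at -24.
Work back: -92 + 24 = -68;  -138 + 68 = -70;  -100 + 70 = -30

-30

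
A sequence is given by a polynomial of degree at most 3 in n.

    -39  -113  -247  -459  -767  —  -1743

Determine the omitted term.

-1189

Using the first 5 terms:
D1: -74  -134  -212  -308
D2: -60  -78  -96
D3: -18  -18
Constant third difference = -18.
Extend forward: -96 − 18 = -114;  -308 − 114 = -422;  -767 − 422 = -1189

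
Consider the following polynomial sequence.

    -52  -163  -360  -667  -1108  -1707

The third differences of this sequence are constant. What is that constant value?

Δ: -111, -197, -307, -441, -599
Δ²: -86, -110, -134, -158
Δ³: -24, -24, -24

-24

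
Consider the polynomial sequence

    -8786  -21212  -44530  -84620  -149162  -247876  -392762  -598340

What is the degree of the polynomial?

-12426, -23318, -40090, -64542, -98714, -144886, -205578
-10892, -16772, -24452, -34172, -46172, -60692
-5880, -7680, -9720, -12000, -14520
-1800, -2040, -2280, -2520
-240, -240, -240
The fifth differences are constant, so the polynomial has degree 5.

5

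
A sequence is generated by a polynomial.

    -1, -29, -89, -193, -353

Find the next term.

-581

Δ: -28  -60  -104  -160
Δ²: -32  -44  -56
Δ³: -12  -12
The third differences are constant (-12).
-56 − 12 = -68;  -160 − 68 = -228;  -353 − 228 = -581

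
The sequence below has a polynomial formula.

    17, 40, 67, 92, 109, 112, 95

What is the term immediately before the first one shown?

4

23  27  25  17  3  -17
4  -2  -8  -14  -20
-6  -6  -6  -6
The third differences are constant at -6.
Work back: 4 + 6 = 10;  23 − 10 = 13;  17 − 13 = 4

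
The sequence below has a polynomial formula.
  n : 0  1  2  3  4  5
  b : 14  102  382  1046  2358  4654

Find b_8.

D1: 88 , 280 , 664 , 1312 , 2296
D2: 192 , 384 , 648 , 984
D3: 192 , 264 , 336
D4: 72 , 72
Constant fourth difference = 72, so extend:
336 + 72 = 408;  984 + 408 = 1392;  2296 + 1392 = 3688;  4654 + 3688 = 8342
408 + 72 = 480;  1392 + 480 = 1872;  3688 + 1872 = 5560;  8342 + 5560 = 13902
480 + 72 = 552;  1872 + 552 = 2424;  5560 + 2424 = 7984;  13902 + 7984 = 21886

21886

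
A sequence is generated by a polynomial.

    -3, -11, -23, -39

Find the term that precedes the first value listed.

-8, -12, -16
-4, -4
The second differences are constant at -4.
Work back: -8 + 4 = -4;  -3 + 4 = 1

1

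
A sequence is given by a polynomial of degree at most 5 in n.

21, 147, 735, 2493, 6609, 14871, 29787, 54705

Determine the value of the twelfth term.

357477

Δ: 126 , 588 , 1758 , 4116 , 8262 , 14916 , 24918
Δ²: 462 , 1170 , 2358 , 4146 , 6654 , 10002
Δ³: 708 , 1188 , 1788 , 2508 , 3348
Δ⁴: 480 , 600 , 720 , 840
Δ⁵: 120 , 120 , 120
Constant fifth difference = 120, so extend:
840 + 120 = 960;  3348 + 960 = 4308;  10002 + 4308 = 14310;  24918 + 14310 = 39228;  54705 + 39228 = 93933
960 + 120 = 1080;  4308 + 1080 = 5388;  14310 + 5388 = 19698;  39228 + 19698 = 58926;  93933 + 58926 = 152859
1080 + 120 = 1200;  5388 + 1200 = 6588;  19698 + 6588 = 26286;  58926 + 26286 = 85212;  152859 + 85212 = 238071
1200 + 120 = 1320;  6588 + 1320 = 7908;  26286 + 7908 = 34194;  85212 + 34194 = 119406;  238071 + 119406 = 357477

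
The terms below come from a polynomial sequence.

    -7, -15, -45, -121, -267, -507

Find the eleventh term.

D1: -8 , -30 , -76 , -146 , -240
D2: -22 , -46 , -70 , -94
D3: -24 , -24 , -24
The third differences are constant (-24).
-94 − 24 = -118;  -240 − 118 = -358;  -507 − 358 = -865
-118 − 24 = -142;  -358 − 142 = -500;  -865 − 500 = -1365
-142 − 24 = -166;  -500 − 166 = -666;  -1365 − 666 = -2031
-166 − 24 = -190;  -666 − 190 = -856;  -2031 − 856 = -2887
-190 − 24 = -214;  -856 − 214 = -1070;  -2887 − 1070 = -3957

-3957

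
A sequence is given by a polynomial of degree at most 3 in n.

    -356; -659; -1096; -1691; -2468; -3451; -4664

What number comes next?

-6131

Δ: -303, -437, -595, -777, -983, -1213
Δ²: -134, -158, -182, -206, -230
Δ³: -24, -24, -24, -24
The third differences are constant (-24).
-230 − 24 = -254;  -1213 − 254 = -1467;  -4664 − 1467 = -6131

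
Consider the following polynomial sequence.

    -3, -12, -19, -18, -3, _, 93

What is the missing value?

32

Using the first 5 terms:
Δ: -9, -7, 1, 15
Δ²: 2, 8, 14
Δ³: 6, 6
Constant third difference = 6.
Extend forward: 14 + 6 = 20;  15 + 20 = 35;  -3 + 35 = 32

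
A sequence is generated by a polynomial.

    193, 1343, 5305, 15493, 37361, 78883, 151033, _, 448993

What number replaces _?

Using the first 7 terms:
1150, 3962, 10188, 21868, 41522, 72150
2812, 6226, 11680, 19654, 30628
3414, 5454, 7974, 10974
2040, 2520, 3000
480, 480
Constant fifth difference = 480.
Extend forward: 3000 + 480 = 3480;  10974 + 3480 = 14454;  30628 + 14454 = 45082;  72150 + 45082 = 117232;  151033 + 117232 = 268265

268265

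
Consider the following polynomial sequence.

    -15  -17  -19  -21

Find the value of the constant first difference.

-2

Δ: -2, -2, -2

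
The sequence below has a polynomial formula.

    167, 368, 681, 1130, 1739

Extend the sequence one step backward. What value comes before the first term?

54

First differences: 201, 313, 449, 609
Second differences: 112, 136, 160
Third differences: 24, 24
The third differences are constant at 24.
Work back: 112 − 24 = 88;  201 − 88 = 113;  167 − 113 = 54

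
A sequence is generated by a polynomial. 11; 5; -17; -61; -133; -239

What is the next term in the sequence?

First differences: -6 , -22 , -44 , -72 , -106
Second differences: -16 , -22 , -28 , -34
Third differences: -6 , -6 , -6
Constant third difference = -6, so extend:
-34 − 6 = -40;  -106 − 40 = -146;  -239 − 146 = -385

-385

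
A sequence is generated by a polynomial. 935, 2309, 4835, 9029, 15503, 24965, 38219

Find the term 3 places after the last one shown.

110213

First differences: 1374  2526  4194  6474  9462  13254
Second differences: 1152  1668  2280  2988  3792
Third differences: 516  612  708  804
Fourth differences: 96  96  96
The fourth differences are constant (96).
804 + 96 = 900;  3792 + 900 = 4692;  13254 + 4692 = 17946;  38219 + 17946 = 56165
900 + 96 = 996;  4692 + 996 = 5688;  17946 + 5688 = 23634;  56165 + 23634 = 79799
996 + 96 = 1092;  5688 + 1092 = 6780;  23634 + 6780 = 30414;  79799 + 30414 = 110213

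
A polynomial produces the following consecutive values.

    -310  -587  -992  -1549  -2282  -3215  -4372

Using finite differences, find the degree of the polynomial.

First differences: -277, -405, -557, -733, -933, -1157
Second differences: -128, -152, -176, -200, -224
Third differences: -24, -24, -24, -24
The third differences are constant, so the polynomial has degree 3.

3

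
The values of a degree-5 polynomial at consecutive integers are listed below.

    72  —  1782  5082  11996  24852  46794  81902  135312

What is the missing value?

464

Using the last 7 terms:
Δ: 3300, 6914, 12856, 21942, 35108, 53410
Δ²: 3614, 5942, 9086, 13166, 18302
Δ³: 2328, 3144, 4080, 5136
Δ⁴: 816, 936, 1056
Δ⁵: 120, 120
Constant fifth difference = 120.
Extend backward: 816 − 120 = 696;  2328 − 696 = 1632;  3614 − 1632 = 1982;  3300 − 1982 = 1318;  1782 − 1318 = 464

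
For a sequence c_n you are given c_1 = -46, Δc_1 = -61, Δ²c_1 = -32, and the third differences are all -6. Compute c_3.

-200

Build the table forward from the leading diagonal:
Third differences: -6, -6, -6
Second differences: -32, -38, -44
First differences: -61, -93, -131
c: -46, -107, -200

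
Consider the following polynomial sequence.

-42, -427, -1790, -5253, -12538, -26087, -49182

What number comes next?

First differences: -385, -1363, -3463, -7285, -13549, -23095
Second differences: -978, -2100, -3822, -6264, -9546
Third differences: -1122, -1722, -2442, -3282
Fourth differences: -600, -720, -840
Fifth differences: -120, -120
The fifth differences are constant (-120).
-840 − 120 = -960;  -3282 − 960 = -4242;  -9546 − 4242 = -13788;  -23095 − 13788 = -36883;  -49182 − 36883 = -86065

-86065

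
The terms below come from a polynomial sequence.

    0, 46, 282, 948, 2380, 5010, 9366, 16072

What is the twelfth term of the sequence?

46 , 236 , 666 , 1432 , 2630 , 4356 , 6706
190 , 430 , 766 , 1198 , 1726 , 2350
240 , 336 , 432 , 528 , 624
96 , 96 , 96 , 96
Fourth differences constant at 96.
624 + 96 = 720;  2350 + 720 = 3070;  6706 + 3070 = 9776;  16072 + 9776 = 25848
720 + 96 = 816;  3070 + 816 = 3886;  9776 + 3886 = 13662;  25848 + 13662 = 39510
816 + 96 = 912;  3886 + 912 = 4798;  13662 + 4798 = 18460;  39510 + 18460 = 57970
912 + 96 = 1008;  4798 + 1008 = 5806;  18460 + 5806 = 24266;  57970 + 24266 = 82236

82236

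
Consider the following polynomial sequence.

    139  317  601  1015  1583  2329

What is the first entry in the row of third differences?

24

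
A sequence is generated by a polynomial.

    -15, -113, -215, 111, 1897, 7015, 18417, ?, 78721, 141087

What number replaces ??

Using the first 7 terms:
-98, -102, 326, 1786, 5118, 11402
-4, 428, 1460, 3332, 6284
432, 1032, 1872, 2952
600, 840, 1080
240, 240
Constant fifth difference = 240.
Extend forward: 1080 + 240 = 1320;  2952 + 1320 = 4272;  6284 + 4272 = 10556;  11402 + 10556 = 21958;  18417 + 21958 = 40375

40375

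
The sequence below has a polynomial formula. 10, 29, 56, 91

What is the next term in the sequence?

134

D1: 19 , 27 , 35
D2: 8 , 8
Constant second difference = 8, so extend:
35 + 8 = 43;  91 + 43 = 134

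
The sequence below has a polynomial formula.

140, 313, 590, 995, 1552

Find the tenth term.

173, 277, 405, 557
104, 128, 152
24, 24
Third differences constant at 24.
152 + 24 = 176;  557 + 176 = 733;  1552 + 733 = 2285
176 + 24 = 200;  733 + 200 = 933;  2285 + 933 = 3218
200 + 24 = 224;  933 + 224 = 1157;  3218 + 1157 = 4375
224 + 24 = 248;  1157 + 248 = 1405;  4375 + 1405 = 5780
248 + 24 = 272;  1405 + 272 = 1677;  5780 + 1677 = 7457

7457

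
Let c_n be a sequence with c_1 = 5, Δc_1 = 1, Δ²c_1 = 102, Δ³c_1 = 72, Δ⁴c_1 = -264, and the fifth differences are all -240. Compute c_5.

Build the table forward from the leading diagonal:
Δ⁵: -240  -240  -240  -240  -240
Δ⁴: -264  -504  -744  -984  -1224
Δ³: 72  -192  -696  -1440  -2424
Δ²: 102  174  -18  -714  -2154
Δ: 1  103  277  259  -455
c: 5  6  109  386  645

645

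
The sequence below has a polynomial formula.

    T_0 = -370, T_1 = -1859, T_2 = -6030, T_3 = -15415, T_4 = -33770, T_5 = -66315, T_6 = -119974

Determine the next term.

-203615

-1489  -4171  -9385  -18355  -32545  -53659
-2682  -5214  -8970  -14190  -21114
-2532  -3756  -5220  -6924
-1224  -1464  -1704
-240  -240
The fifth differences are constant (-240).
-1704 − 240 = -1944;  -6924 − 1944 = -8868;  -21114 − 8868 = -29982;  -53659 − 29982 = -83641;  -119974 − 83641 = -203615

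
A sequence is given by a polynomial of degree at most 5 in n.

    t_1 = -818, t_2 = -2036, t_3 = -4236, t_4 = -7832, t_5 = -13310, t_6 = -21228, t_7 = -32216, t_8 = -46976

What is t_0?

-240

-1218, -2200, -3596, -5478, -7918, -10988, -14760
-982, -1396, -1882, -2440, -3070, -3772
-414, -486, -558, -630, -702
-72, -72, -72, -72
The fourth differences are constant at -72.
Work back: -414 + 72 = -342;  -982 + 342 = -640;  -1218 + 640 = -578;  -818 + 578 = -240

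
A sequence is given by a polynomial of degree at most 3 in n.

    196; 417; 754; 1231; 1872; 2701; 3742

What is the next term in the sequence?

D1: 221 , 337 , 477 , 641 , 829 , 1041
D2: 116 , 140 , 164 , 188 , 212
D3: 24 , 24 , 24 , 24
The third differences are constant (24).
212 + 24 = 236;  1041 + 236 = 1277;  3742 + 1277 = 5019

5019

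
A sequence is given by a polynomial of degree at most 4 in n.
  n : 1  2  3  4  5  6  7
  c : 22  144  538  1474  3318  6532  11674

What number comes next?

Δ: 122, 394, 936, 1844, 3214, 5142
Δ²: 272, 542, 908, 1370, 1928
Δ³: 270, 366, 462, 558
Δ⁴: 96, 96, 96
Constant fourth difference = 96, so extend:
558 + 96 = 654;  1928 + 654 = 2582;  5142 + 2582 = 7724;  11674 + 7724 = 19398

19398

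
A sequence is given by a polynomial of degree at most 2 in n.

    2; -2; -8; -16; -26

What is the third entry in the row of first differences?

-8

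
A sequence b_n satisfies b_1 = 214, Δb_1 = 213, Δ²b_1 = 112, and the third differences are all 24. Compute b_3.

752

Build the table forward from the leading diagonal:
D3: 24, 24, 24
D2: 112, 136, 160
D1: 213, 325, 461
b: 214, 427, 752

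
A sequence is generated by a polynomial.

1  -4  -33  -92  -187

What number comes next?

-324

D1: -5, -29, -59, -95
D2: -24, -30, -36
D3: -6, -6
The third differences are constant (-6).
-36 − 6 = -42;  -95 − 42 = -137;  -187 − 137 = -324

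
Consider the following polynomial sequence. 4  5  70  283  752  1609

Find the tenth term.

First differences: 1 , 65 , 213 , 469 , 857
Second differences: 64 , 148 , 256 , 388
Third differences: 84 , 108 , 132
Fourth differences: 24 , 24
The fourth differences are constant (24).
132 + 24 = 156;  388 + 156 = 544;  857 + 544 = 1401;  1609 + 1401 = 3010
156 + 24 = 180;  544 + 180 = 724;  1401 + 724 = 2125;  3010 + 2125 = 5135
180 + 24 = 204;  724 + 204 = 928;  2125 + 928 = 3053;  5135 + 3053 = 8188
204 + 24 = 228;  928 + 228 = 1156;  3053 + 1156 = 4209;  8188 + 4209 = 12397

12397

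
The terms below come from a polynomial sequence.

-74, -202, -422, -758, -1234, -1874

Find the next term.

First differences: -128 , -220 , -336 , -476 , -640
Second differences: -92 , -116 , -140 , -164
Third differences: -24 , -24 , -24
The third differences are constant (-24).
-164 − 24 = -188;  -640 − 188 = -828;  -1874 − 828 = -2702

-2702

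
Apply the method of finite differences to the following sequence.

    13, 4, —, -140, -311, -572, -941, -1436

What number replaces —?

Using the last 5 terms:
Δ: -171, -261, -369, -495
Δ²: -90, -108, -126
Δ³: -18, -18
Constant third difference = -18.
Extend backward: -90 + 18 = -72;  -171 + 72 = -99;  -140 + 99 = -41

-41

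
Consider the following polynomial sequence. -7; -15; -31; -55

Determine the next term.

-8 , -16 , -24
-8 , -8
Second differences constant at -8.
-24 − 8 = -32;  -55 − 32 = -87

-87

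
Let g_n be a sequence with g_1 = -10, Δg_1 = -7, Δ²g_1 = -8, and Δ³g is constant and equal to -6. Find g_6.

-185

Build the table forward from the leading diagonal:
D3: -6  -6  -6  -6  -6  -6
D2: -8  -14  -20  -26  -32  -38
D1: -7  -15  -29  -49  -75  -107
g: -10  -17  -32  -61  -110  -185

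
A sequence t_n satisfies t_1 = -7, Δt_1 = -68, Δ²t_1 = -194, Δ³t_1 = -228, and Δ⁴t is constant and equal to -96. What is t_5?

-2451

Build the table forward from the leading diagonal:
Fourth differences: -96  -96  -96  -96  -96
Third differences: -228  -324  -420  -516  -612
Second differences: -194  -422  -746  -1166  -1682
First differences: -68  -262  -684  -1430  -2596
t: -7  -75  -337  -1021  -2451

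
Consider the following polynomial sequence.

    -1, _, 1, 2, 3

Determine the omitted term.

Using the last 3 terms:
1, 1
Constant first difference = 1.
Extend backward: 1 − 1 = 0

0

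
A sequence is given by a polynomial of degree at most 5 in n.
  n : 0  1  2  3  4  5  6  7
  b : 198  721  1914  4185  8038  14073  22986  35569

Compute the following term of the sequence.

Δ: 523, 1193, 2271, 3853, 6035, 8913, 12583
Δ²: 670, 1078, 1582, 2182, 2878, 3670
Δ³: 408, 504, 600, 696, 792
Δ⁴: 96, 96, 96, 96
Fourth differences constant at 96.
792 + 96 = 888;  3670 + 888 = 4558;  12583 + 4558 = 17141;  35569 + 17141 = 52710

52710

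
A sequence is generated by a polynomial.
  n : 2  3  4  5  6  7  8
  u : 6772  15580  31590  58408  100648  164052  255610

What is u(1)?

Δ: 8808  16010  26818  42240  63404  91558
Δ²: 7202  10808  15422  21164  28154
Δ³: 3606  4614  5742  6990
Δ⁴: 1008  1128  1248
Δ⁵: 120  120
The fifth differences are constant at 120.
Work back: 1008 − 120 = 888;  3606 − 888 = 2718;  7202 − 2718 = 4484;  8808 − 4484 = 4324;  6772 − 4324 = 2448

2448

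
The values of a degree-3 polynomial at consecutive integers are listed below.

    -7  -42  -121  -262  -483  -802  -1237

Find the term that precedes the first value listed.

2

First differences: -35, -79, -141, -221, -319, -435
Second differences: -44, -62, -80, -98, -116
Third differences: -18, -18, -18, -18
The third differences are constant at -18.
Work back: -44 + 18 = -26;  -35 + 26 = -9;  -7 + 9 = 2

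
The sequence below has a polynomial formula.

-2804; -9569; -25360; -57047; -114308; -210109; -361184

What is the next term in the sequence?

First differences: -6765, -15791, -31687, -57261, -95801, -151075
Second differences: -9026, -15896, -25574, -38540, -55274
Third differences: -6870, -9678, -12966, -16734
Fourth differences: -2808, -3288, -3768
Fifth differences: -480, -480
The fifth differences are constant (-480).
-3768 − 480 = -4248;  -16734 − 4248 = -20982;  -55274 − 20982 = -76256;  -151075 − 76256 = -227331;  -361184 − 227331 = -588515

-588515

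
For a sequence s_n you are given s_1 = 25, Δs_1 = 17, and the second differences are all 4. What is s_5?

Build the table forward from the leading diagonal:
Second differences: 4, 4, 4, 4, 4
First differences: 17, 21, 25, 29, 33
s: 25, 42, 63, 88, 117

117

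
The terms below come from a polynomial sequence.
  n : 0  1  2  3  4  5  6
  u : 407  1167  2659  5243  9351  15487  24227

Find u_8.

Δ: 760, 1492, 2584, 4108, 6136, 8740
Δ²: 732, 1092, 1524, 2028, 2604
Δ³: 360, 432, 504, 576
Δ⁴: 72, 72, 72
The fourth differences are constant (72).
576 + 72 = 648;  2604 + 648 = 3252;  8740 + 3252 = 11992;  24227 + 11992 = 36219
648 + 72 = 720;  3252 + 720 = 3972;  11992 + 3972 = 15964;  36219 + 15964 = 52183

52183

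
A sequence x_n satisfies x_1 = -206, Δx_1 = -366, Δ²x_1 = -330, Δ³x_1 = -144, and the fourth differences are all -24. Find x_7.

-10592

Build the table forward from the leading diagonal:
Δ⁴: -24  -24  -24  -24  -24  -24  -24
Δ³: -144  -168  -192  -216  -240  -264  -288
Δ²: -330  -474  -642  -834  -1050  -1290  -1554
Δ: -366  -696  -1170  -1812  -2646  -3696  -4986
x: -206  -572  -1268  -2438  -4250  -6896  -10592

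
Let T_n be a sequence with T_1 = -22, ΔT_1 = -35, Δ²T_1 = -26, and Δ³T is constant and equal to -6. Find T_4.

-211

Build the table forward from the leading diagonal:
Third differences: -6, -6, -6, -6
Second differences: -26, -32, -38, -44
First differences: -35, -61, -93, -131
T: -22, -57, -118, -211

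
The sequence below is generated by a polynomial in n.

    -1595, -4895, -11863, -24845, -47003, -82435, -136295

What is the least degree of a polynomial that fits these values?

5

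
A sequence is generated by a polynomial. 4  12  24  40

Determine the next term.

8, 12, 16
4, 4
Second differences constant at 4.
16 + 4 = 20;  40 + 20 = 60

60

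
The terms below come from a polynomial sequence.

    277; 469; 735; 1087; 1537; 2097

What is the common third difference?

12

Δ: 192, 266, 352, 450, 560
Δ²: 74, 86, 98, 110
Δ³: 12, 12, 12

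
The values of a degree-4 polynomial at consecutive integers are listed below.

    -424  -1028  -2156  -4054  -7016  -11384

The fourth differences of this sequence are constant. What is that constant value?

-48

D1: -604, -1128, -1898, -2962, -4368
D2: -524, -770, -1064, -1406
D3: -246, -294, -342
D4: -48, -48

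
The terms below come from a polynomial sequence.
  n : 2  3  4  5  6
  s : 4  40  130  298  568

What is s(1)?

Δ: 36  90  168  270
Δ²: 54  78  102
Δ³: 24  24
The third differences are constant at 24.
Work back: 54 − 24 = 30;  36 − 30 = 6;  4 − 6 = -2

-2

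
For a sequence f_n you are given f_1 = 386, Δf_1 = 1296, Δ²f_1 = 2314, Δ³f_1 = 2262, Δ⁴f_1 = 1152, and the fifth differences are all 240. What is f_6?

58626

Build the table forward from the leading diagonal:
Δ⁵: 240  240  240  240  240  240
Δ⁴: 1152  1392  1632  1872  2112  2352
Δ³: 2262  3414  4806  6438  8310  10422
Δ²: 2314  4576  7990  12796  19234  27544
Δ: 1296  3610  8186  16176  28972  48206
f: 386  1682  5292  13478  29654  58626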